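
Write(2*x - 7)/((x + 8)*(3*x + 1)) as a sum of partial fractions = -1/(3*x + 1) + 1/(x + 8)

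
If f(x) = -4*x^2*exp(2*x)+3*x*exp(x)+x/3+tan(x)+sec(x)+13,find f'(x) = -8*x^2*exp(2*x) - 8*x*exp(2*x) + 3*x*exp(x) + 3*exp(x) + tan(x)^2 + tan(x)*sec(x) + 4/3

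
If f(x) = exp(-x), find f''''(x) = exp(-x)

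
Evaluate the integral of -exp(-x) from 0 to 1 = -1 + exp(-1)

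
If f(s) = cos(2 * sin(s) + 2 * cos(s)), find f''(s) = -4*sin(s)^2*cos(2*sin(s) + 2*cos(s)) + 2*sin(s)*sin(2*sin(s) + 2*cos(s)) + 8*sin(s)*cos(s)*cos(2*sin(s) + 2*cos(s)) + 2*sin(2*sin(s) + 2*cos(s))*cos(s) - 4*cos(s)^2*cos(2*sin(s) + 2*cos(s))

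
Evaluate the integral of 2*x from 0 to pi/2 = pi^2/4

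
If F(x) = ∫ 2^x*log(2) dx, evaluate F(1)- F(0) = 1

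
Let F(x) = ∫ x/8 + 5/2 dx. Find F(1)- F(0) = 41/16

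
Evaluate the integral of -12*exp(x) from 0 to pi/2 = 12 - 12*exp(pi/2)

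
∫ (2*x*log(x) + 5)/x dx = (2*x + 5)*(log(x) - 1) + C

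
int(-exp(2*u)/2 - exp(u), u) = (-exp(u) - 4)*exp(u)/4 + C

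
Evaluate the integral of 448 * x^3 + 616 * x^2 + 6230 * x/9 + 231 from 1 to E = -9058/9 + 77*E/3 + 28*exp(2) + 7*(4 + 11*E/3 + 4*exp(2))^2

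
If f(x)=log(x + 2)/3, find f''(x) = -1/(3*x^2 + 12*x + 12)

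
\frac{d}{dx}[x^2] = 2*x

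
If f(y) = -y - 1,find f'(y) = -1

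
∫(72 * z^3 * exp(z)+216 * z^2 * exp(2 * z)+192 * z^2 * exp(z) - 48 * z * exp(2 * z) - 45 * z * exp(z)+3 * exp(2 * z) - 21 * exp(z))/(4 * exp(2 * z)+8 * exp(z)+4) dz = (3*(24*z^3 - 8*z^2 + z - 8)*exp(z) - 20*exp(z) - 20)/(4*(exp(z) + 1)) + C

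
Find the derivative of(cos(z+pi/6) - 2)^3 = -3*sin(z + pi/6)*cos(z + pi/6)^2 - 12*sin(z + pi/6) + 6*sin(2*z + pi/3)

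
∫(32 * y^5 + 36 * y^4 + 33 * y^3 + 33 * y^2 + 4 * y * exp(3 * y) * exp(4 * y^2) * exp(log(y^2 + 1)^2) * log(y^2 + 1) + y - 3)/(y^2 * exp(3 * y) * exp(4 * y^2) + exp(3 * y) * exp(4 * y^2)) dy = (-4*y^2 - 3*y + exp(4*y^2 + 3*y + log(y^2 + 1)^2))*exp(-y*(4*y + 3)) + C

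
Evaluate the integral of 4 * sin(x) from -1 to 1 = 0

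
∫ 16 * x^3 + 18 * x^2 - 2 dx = 4*x^4 + 6*x^3 - 2*x + C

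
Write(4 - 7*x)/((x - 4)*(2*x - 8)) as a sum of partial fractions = -7/(2*(x - 4)) - 12/(x - 4)^2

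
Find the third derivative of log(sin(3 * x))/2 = 27*cos(3*x)/sin(3*x)^3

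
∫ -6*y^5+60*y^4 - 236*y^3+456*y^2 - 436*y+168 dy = -y^6 + 12*y^5 - 59*y^4 + 152*y^3 - 218*y^2 + 168*y + C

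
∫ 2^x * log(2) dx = 2^x + C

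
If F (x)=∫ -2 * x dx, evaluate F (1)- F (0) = -1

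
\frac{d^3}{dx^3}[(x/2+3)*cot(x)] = -3*x*cot(x)^4 - 4*x*cot(x)^2 - x - 18*cot(x)^4 + 3*cot(x)^3 - 24*cot(x)^2 + 3*cot(x) - 6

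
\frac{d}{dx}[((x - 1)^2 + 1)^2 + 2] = 4*x^3 - 12*x^2 + 16*x - 8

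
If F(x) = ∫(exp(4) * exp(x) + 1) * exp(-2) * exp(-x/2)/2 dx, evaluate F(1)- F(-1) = -exp(3/2) - exp(-5/2) + exp(-3/2) + exp(5/2)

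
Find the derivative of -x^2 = -2*x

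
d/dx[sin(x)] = cos(x)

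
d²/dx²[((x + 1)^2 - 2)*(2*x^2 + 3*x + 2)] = 24*x^2 + 42*x + 12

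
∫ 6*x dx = 3*x^2 + C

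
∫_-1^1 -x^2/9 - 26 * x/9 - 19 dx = -1028/27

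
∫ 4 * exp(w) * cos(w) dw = 2*sqrt(2)*exp(w)*sin(w + pi/4) + C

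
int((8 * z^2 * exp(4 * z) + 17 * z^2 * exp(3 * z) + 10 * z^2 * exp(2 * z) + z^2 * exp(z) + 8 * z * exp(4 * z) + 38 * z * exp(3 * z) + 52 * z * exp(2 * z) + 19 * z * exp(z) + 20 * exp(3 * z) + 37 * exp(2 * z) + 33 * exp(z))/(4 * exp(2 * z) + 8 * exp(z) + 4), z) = (z*(exp(z) + 1) + 1)*(4*z*exp(z) + z + 16)*exp(z)/(4*(exp(z) + 1)) + C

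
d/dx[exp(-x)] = -exp(-x)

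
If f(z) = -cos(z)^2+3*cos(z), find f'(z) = (2*cos(z) - 3)*sin(z)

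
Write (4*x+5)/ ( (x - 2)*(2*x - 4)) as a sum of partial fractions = 2/(x - 2) + 13/(2*(x - 2)^2)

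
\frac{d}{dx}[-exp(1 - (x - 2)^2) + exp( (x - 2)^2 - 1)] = (2*x*exp(2*x^2 - 8*x + 6) + 2*x - 4*exp(2*x^2 - 8*x + 6) - 4)*exp(-x^2 + 4*x - 3)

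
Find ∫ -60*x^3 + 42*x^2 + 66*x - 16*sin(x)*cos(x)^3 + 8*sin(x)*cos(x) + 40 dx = -15*x^4 + 14*x^3 + 33*x^2 + 40*x + 4*sin(x)^4 - 4*sin(x)^2 + C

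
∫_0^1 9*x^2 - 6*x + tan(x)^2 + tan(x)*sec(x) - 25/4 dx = -33/4 + tan(1) + sec(1)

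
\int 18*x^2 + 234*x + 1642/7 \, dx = 6*x^3 + 117*x^2 + 1642*x/7 + C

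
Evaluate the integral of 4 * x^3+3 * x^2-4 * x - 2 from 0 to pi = (1 + pi)*(-2*pi + pi^3)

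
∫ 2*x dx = x^2 + C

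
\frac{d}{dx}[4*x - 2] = 4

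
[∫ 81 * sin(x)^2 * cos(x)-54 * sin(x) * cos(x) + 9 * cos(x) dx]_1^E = -(-1 + 3*sin(1))^3 + (-1 + 3*sin(E))^3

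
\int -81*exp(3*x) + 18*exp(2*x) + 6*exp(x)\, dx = (-27*exp(2*x) + 9*exp(x) + 6)*exp(x) + C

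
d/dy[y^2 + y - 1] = 2*y + 1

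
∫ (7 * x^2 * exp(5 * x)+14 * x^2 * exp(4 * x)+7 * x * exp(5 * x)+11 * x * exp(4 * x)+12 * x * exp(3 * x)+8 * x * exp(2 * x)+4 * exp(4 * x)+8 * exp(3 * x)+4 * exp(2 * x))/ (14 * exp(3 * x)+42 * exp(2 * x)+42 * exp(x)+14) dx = x*(7*x*exp(2*x) + 8*exp(x) + 8)*exp(2*x)/(28*(exp(x) + 1)^2) + C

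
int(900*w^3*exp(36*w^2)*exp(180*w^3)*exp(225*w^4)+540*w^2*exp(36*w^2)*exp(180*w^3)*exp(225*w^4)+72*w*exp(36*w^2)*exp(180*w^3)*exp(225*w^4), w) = exp(9*w^2*(5*w + 2)^2) + C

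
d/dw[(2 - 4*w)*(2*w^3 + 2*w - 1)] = -32*w^3 + 12*w^2 - 16*w + 8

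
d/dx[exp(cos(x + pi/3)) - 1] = -exp(cos(x + pi/3))*sin(x + pi/3)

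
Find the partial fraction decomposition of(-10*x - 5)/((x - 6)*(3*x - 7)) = 85/(11*(3*x - 7)) - 65/(11*(x - 6))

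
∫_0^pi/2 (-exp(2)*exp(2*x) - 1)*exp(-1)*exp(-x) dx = -exp(1 + pi/2) - exp(-1) + exp(-pi/2 - 1) + E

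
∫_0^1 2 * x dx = 1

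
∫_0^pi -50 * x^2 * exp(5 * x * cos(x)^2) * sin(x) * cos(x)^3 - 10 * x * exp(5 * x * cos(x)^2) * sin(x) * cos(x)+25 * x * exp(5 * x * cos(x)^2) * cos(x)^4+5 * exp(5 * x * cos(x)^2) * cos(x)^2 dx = 5*pi*exp(5*pi)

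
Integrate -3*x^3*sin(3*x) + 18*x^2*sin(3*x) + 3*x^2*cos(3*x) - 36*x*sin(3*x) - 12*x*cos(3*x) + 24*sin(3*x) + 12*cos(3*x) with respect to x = (x - 2)^3*cos(3*x) + C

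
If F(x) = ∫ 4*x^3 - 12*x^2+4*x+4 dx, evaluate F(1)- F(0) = 3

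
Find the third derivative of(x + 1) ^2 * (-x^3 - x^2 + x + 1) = -60*x^2 - 72*x - 12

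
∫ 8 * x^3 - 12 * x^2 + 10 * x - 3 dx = 2*x^4 - 4*x^3 + 5*x^2 - 3*x + C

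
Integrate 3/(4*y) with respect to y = 3*log(3*y)/4 + C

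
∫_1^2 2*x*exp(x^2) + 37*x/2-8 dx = -E + 79/4 + exp(4)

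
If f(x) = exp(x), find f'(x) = exp(x)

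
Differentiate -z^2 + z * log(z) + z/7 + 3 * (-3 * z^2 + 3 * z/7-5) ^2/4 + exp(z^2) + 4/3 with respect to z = 27*z^3 - 81*z^2/14 + 2*z*exp(z^2) + 4241*z/98 + log(z) - 29/14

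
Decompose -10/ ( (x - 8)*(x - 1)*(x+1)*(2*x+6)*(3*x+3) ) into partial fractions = -5/(528*(x + 3)) - 5/(972*(x + 1)) - 5/(108*(x + 1)^2) + 5/(336*(x - 1)) - 5/(18711*(x - 8))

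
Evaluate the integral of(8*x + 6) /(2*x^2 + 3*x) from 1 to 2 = -2*log(5) + 2*log(14)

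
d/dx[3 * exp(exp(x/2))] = 3*exp(x/2 + exp(x/2))/2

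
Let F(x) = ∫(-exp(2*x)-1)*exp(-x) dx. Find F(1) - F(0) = -E + exp(-1)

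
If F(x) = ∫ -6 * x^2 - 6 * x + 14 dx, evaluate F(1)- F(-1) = 24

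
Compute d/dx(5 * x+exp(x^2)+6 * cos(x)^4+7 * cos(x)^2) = 2*x*exp(x^2) - 13*sin(2*x) - 3*sin(4*x) + 5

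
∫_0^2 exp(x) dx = -1 + exp(2)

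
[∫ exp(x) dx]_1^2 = -E + exp(2)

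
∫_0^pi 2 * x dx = pi^2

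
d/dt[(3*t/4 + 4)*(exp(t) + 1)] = 3*t*exp(t)/4 + 19*exp(t)/4 + 3/4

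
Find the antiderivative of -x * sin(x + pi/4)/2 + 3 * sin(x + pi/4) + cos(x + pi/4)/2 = (x/2 - 3)*cos(x + pi/4) + C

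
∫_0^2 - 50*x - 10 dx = -120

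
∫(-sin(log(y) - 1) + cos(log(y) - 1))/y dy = sqrt(2)*cos(-log(y) + pi/4 + 1) + C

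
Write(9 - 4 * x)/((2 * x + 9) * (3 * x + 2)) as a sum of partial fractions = 35/(23*(3*x + 2)) - 54/(23*(2*x + 9))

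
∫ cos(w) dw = sin(w) + C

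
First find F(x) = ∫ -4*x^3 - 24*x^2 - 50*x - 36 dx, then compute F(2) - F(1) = -182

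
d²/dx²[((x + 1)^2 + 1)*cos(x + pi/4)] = -x^2*cos(x + pi/4) - sqrt(2)*x*sin(x) - 3*sqrt(2)*x*cos(x) - 4*sin(x + pi/4)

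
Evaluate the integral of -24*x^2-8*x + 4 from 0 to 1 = -8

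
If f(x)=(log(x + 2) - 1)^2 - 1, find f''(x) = (4 - 2*log(x + 2))/(x^2 + 4*x + 4)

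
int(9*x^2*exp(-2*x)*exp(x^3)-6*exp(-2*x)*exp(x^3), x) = 3*exp(x*(x^2 - 2)) + C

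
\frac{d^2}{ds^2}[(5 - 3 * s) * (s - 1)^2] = 22 - 18*s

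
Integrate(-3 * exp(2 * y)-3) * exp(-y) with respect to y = -6*sinh(y) + C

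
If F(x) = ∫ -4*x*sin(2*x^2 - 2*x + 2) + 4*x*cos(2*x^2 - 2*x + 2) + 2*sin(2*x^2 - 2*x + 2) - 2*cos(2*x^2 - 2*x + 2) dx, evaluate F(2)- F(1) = -sin(2) + sin(6) - cos(2) + cos(6)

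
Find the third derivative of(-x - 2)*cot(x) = 6*x*cot(x)^4 + 8*x*cot(x)^2 + 2*x + 12*cot(x)^4 - 6*cot(x)^3 + 16*cot(x)^2 - 6*cot(x) + 4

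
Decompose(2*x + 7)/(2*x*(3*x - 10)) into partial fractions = 41/(20*(3*x - 10)) - 7/(20*x)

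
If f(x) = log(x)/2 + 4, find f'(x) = 1/(2*x)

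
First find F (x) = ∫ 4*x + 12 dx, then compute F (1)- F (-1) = 24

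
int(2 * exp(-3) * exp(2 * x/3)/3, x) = exp(2*x/3 - 3) + C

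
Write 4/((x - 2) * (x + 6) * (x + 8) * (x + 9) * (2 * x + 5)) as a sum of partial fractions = -64/(9009*(2*x + 5)) + 4/(429*(x + 9)) - 1/(55*(x + 8)) + 1/(84*(x + 6)) + 1/(1980*(x - 2))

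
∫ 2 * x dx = x^2 + C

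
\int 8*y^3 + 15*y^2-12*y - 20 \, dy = 2*y^4 + 5*y^3 - 6*y^2 - 20*y + C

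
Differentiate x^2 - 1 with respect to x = 2*x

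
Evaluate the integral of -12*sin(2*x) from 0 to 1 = -6 + 6*cos(2)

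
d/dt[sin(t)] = cos(t)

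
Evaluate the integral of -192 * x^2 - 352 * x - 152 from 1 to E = -(4 + 4*E)^3 + 8*E + (4 + 4*E)^2 + 440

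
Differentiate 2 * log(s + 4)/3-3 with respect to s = 2/(3*s + 12)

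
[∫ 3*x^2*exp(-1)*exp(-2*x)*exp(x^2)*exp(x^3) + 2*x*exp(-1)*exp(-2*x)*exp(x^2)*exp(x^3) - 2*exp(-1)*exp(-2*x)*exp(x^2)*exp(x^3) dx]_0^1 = 0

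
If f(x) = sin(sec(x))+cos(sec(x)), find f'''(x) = sqrt(2)*(3*sin(pi/4 + 1/cos(x))/cos(x) - 6*sin(pi/4 + 1/cos(x))/cos(x)^3 - cos(pi/4 + 1/cos(x)) + 7*cos(pi/4 + 1/cos(x))/cos(x)^2 - cos(pi/4 + 1/cos(x))/cos(x)^4)*sin(x)/cos(x)^2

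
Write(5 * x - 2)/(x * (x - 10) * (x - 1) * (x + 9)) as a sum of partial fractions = 47/(1710*(x + 9)) - 1/(30*(x - 1)) + 8/(285*(x - 10)) - 1/(45*x)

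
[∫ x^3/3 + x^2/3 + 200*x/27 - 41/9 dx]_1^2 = 103/12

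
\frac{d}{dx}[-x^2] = -2*x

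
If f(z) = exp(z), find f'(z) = exp(z)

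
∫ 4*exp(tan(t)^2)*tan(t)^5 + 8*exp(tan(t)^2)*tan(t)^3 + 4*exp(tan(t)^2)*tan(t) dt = 2*exp(tan(t)^2)*tan(t)^2 + C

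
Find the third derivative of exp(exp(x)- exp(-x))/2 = (exp(exp(x) - exp(-x)) - 3*exp(x + exp(x) - exp(-x)) + 4*exp(2*x + exp(x) - exp(-x)) + 4*exp(4*x + exp(x) - exp(-x)) + 3*exp(5*x + exp(x) - exp(-x)) + exp(6*x + exp(x) - exp(-x)))*exp(-3*x)/2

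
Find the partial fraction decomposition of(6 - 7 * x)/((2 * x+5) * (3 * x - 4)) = -10/(23*(3*x - 4)) - 47/(23*(2*x + 5))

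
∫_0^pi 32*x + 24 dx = -9 + (-4*pi - 3)^2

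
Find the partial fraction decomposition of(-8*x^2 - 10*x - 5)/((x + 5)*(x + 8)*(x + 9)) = -563/(4*(x + 9)) + 437/(3*(x + 8)) - 155/(12*(x + 5))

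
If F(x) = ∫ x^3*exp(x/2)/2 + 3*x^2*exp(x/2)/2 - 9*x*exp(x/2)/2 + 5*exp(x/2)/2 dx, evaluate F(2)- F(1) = E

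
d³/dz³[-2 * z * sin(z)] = 2*z*cos(z) + 6*sin(z)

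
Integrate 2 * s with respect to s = s^2 + C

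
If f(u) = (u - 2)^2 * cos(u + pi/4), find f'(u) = -u^2*sin(u + pi/4) + 2*u*sin(u + pi/4) + 2*sqrt(2)*u*cos(u) - 4*sqrt(2)*cos(u)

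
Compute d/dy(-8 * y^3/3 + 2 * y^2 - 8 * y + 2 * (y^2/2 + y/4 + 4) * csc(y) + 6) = -y^2*cot(y)*csc(y) - 8*y^2 - y*cot(y)*csc(y)/2 + 2*y*csc(y) + 4*y - 8*cot(y)*csc(y) + csc(y)/2 - 8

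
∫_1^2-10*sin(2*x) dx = 5*cos(4) - 5*cos(2)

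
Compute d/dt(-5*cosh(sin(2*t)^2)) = -20*sin(2*t)*cos(2*t)*sinh(sin(2*t)^2)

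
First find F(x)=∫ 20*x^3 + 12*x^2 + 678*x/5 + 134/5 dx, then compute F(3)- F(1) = 1100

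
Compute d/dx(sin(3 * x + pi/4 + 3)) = 3*cos(3*x + pi/4 + 3)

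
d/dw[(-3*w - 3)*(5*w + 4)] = -30*w - 27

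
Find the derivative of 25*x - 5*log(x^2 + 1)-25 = (25*x^2 - 10*x + 25)/(x^2 + 1)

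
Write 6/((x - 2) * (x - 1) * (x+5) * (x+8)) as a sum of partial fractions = -1/(45*(x + 8)) + 1/(21*(x + 5)) - 1/(9*(x - 1)) + 3/(35*(x - 2))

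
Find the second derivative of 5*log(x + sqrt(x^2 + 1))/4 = (-10*x^3 - 10*x^2*sqrt(x^2 + 1) - 5*x)/(8*x^5 + 8*x^4*sqrt(x^2 + 1) + 16*x^3 + 12*x^2*sqrt(x^2 + 1) + 8*x + 4*sqrt(x^2 + 1))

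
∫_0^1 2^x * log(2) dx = 1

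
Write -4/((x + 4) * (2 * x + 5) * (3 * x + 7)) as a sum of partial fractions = -36/(5*(3*x + 7)) + 16/(3*(2*x + 5)) - 4/(15*(x + 4))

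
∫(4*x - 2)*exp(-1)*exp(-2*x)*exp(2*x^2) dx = exp(2*x^2 - 2*x - 1) + C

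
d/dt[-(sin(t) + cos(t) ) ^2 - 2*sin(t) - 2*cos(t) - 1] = -2*cos(2*t) - 2*sqrt(2)*cos(t + pi/4)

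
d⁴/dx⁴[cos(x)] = cos(x)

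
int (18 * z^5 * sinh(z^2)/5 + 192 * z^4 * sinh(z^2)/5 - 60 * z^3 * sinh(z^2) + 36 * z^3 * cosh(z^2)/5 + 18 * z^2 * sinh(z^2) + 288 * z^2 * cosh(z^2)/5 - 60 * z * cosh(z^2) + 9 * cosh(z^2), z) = 3*z*(z - 1)*(3*z^2 + 35*z - 15)*cosh(z^2)/5 + C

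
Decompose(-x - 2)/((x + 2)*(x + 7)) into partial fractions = -1/(x + 7)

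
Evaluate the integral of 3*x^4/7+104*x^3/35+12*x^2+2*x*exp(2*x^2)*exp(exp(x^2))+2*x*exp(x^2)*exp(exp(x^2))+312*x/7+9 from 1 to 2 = -exp(1 + E) + 4118/35 + exp(4 + exp(4))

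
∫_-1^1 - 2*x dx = 0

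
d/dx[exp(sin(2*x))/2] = exp(sin(2*x))*cos(2*x)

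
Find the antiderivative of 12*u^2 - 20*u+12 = 4*u^3 - 10*u^2 + 12*u + C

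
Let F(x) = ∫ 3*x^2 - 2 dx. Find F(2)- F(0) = 4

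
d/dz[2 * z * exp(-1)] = 2*exp(-1)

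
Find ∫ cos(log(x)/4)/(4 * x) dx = sin(log(x)/4) + C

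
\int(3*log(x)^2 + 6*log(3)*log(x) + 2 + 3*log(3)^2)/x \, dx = (log(3*x)^2 + 2)*log(3*x) + C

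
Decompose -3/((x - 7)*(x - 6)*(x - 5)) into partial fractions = -3/(2*(x - 5)) + 3/(x - 6) - 3/(2*(x - 7))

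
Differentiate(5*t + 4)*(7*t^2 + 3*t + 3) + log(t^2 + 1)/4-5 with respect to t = (210*t^4 + 172*t^3 + 264*t^2 + 173*t + 54)/(2*t^2 + 2)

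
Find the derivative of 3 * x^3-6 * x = 9*x^2 - 6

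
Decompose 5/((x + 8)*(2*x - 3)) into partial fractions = 10/(19*(2*x - 3)) - 5/(19*(x + 8))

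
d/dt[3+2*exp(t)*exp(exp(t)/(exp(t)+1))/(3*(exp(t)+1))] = (2*exp(t + exp(t)/(exp(t) + 1)) + 4*exp(2*t + exp(t)/(exp(t) + 1)))/(3*exp(3*t) + 9*exp(2*t) + 9*exp(t) + 3)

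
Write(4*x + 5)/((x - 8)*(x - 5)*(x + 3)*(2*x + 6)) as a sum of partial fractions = 219/(15488*(x + 3)) - 7/(176*(x + 3)^2) - 25/(384*(x - 5)) + 37/(726*(x - 8))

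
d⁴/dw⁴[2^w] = 2^w*log(2)^4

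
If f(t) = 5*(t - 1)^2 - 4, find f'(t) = 10*t - 10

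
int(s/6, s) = s^2/12 + C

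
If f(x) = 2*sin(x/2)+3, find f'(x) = cos(x/2)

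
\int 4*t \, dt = 2*t^2 + C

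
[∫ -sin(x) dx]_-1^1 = 0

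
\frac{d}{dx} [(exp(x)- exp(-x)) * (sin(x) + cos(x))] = 2*(exp(2*x)*cos(x) + sin(x))*exp(-x)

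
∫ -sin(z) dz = cos(z) + C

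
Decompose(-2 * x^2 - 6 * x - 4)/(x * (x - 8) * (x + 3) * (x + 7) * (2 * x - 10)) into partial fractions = -1/(168*(x + 7)) + 1/(528*(x + 3)) + 7/(240*(x - 5)) - 1/(44*(x - 8)) - 1/(420*x)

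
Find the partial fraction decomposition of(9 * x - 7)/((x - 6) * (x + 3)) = 34/(9*(x + 3)) + 47/(9*(x - 6))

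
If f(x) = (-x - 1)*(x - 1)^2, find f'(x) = -3*x^2 + 2*x + 1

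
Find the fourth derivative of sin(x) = sin(x)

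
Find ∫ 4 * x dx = 2*x^2 + C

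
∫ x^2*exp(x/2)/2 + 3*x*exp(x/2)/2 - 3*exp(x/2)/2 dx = (x^2 - x - 1)*exp(x/2) + C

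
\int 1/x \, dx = log(x) + C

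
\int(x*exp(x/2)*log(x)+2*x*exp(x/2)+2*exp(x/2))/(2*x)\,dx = (log(x) + 2)*exp(x/2) + C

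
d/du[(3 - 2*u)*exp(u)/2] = -u*exp(u) + exp(u)/2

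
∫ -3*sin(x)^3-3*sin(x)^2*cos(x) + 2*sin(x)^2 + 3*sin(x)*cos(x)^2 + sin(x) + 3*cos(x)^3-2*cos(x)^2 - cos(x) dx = (sqrt(2)*sin(2*x) - 2*sin(x + pi/4))*sin(x + pi/4) + C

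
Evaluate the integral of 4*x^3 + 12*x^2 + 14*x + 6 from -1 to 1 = 20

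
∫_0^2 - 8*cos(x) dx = -8*sin(2)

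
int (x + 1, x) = x^2/2 + x + C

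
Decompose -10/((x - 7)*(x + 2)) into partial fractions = 10/(9*(x + 2)) - 10/(9*(x - 7))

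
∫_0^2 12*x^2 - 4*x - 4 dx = 16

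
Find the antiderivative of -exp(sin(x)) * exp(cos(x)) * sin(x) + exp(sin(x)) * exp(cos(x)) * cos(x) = exp(sqrt(2)*sin(x + pi/4)) + C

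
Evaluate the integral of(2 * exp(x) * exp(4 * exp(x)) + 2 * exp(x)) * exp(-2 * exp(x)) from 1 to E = -exp(2*E) - exp(-2*exp(E)) + exp(-2*E) + exp(2*exp(E))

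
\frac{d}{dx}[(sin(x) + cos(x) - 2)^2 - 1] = 2*cos(2*x) - 4*sqrt(2)*cos(x + pi/4)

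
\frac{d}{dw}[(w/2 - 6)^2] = w/2 - 6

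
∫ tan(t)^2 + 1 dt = tan(t) + C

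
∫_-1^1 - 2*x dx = 0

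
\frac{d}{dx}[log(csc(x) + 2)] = -cot(x)*csc(x)/(csc(x) + 2)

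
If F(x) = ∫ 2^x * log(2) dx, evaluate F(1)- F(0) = 1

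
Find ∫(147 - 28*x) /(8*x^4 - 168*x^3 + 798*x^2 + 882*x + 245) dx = -acot(-4*x^2/7 + 6*x + 3) + C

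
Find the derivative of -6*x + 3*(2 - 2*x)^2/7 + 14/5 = 24*x/7 - 66/7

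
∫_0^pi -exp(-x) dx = -1 + exp(-pi)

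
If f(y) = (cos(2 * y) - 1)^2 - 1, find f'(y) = 16*sin(y)^3*cos(y)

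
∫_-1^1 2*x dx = 0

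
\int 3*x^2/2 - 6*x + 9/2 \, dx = x^3/2 - 3*x^2 + 9*x/2 + C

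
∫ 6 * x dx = 3*x^2 + C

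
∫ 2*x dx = x^2 + C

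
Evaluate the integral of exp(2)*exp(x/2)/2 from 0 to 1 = -exp(2) + exp(5/2)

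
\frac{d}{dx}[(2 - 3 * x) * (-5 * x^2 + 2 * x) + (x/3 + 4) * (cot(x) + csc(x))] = 45*x^2 - x*cot(x)^2/3 - x*cot(x)*csc(x)/3 - 97*x/3 - 4*cot(x)^2 - 4*cot(x)*csc(x) + cot(x)/3 + csc(x)/3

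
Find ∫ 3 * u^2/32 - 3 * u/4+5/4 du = u^3/32 - 3*u^2/8 + 5*u/4 + C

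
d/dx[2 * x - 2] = 2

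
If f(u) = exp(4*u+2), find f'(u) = 4*exp(4*u + 2)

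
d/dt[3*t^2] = 6*t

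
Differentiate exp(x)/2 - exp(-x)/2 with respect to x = (exp(2*x) + 1)*exp(-x)/2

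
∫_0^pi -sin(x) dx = -2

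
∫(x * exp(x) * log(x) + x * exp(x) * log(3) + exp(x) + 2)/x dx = (exp(x) + 2)*log(3*x) + C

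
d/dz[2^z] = 2^z*log(2)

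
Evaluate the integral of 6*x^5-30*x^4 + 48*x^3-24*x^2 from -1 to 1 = -28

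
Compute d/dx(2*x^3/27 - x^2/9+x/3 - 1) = 2*x^2/9 - 2*x/9 + 1/3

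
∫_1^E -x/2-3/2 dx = -3*E/2 - exp(2)/4 + 7/4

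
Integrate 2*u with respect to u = u^2 + C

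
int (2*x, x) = x^2 + C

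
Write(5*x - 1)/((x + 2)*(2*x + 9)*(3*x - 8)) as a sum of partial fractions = 111/(602*(3*x - 8)) - 94/(215*(2*x + 9)) + 11/(70*(x + 2))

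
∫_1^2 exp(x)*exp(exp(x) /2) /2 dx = -exp(E/2) + exp(exp(2)/2)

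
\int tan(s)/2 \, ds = log(sec(s))/2 + C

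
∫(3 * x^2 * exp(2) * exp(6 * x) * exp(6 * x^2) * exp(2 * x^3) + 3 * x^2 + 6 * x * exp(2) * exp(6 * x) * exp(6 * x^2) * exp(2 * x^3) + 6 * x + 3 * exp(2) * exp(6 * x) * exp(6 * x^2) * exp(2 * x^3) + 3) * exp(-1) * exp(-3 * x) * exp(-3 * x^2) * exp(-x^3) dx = 2*sinh((x + 1)^3) + C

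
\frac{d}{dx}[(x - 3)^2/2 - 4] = x - 3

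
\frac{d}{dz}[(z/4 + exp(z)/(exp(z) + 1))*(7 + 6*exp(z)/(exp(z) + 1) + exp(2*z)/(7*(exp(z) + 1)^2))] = (44*z*exp(3*z) + 86*z*exp(2*z) + 42*z*exp(z) + 92*exp(4*z) + 868*exp(3*z) + 1149*exp(2*z) + 434*exp(z) + 49)/(28*exp(4*z) + 112*exp(3*z) + 168*exp(2*z) + 112*exp(z) + 28)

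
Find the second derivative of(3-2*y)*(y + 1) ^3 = -24*y^2 - 18*y + 6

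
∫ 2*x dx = x^2 + C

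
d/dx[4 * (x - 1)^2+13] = 8*x - 8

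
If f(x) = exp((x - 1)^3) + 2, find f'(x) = 3*x^2*exp(x^3 - 3*x^2 + 3*x - 1) - 6*x*exp(x^3 - 3*x^2 + 3*x - 1) + 3*exp(x^3 - 3*x^2 + 3*x - 1)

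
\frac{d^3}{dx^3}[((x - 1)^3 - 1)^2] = 120*x^3 - 360*x^2 + 360*x - 132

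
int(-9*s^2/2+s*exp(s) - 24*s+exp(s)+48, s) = s*(-3*s^2 - 24*s + 2*exp(s) + 96)/2 + C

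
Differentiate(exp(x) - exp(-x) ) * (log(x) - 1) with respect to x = (x*exp(2*x)*log(x) - x*exp(2*x) + x*log(x) - x + exp(2*x) - 1)*exp(-x)/x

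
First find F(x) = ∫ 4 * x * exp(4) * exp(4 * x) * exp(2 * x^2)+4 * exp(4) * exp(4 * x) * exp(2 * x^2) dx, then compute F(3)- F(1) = -exp(10) + exp(34)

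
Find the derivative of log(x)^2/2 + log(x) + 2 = (log(x) + 1)/x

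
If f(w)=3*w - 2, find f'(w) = 3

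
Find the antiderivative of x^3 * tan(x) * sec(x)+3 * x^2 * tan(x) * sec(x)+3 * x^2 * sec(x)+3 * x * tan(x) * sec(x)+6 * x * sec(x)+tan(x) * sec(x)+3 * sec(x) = (x + 1)^3*sec(x) + C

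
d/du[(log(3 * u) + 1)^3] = (3*log(u)^2 + 6*log(u) + 6*log(3)*log(u) + 3 + 3*log(3)^2 + 6*log(3))/u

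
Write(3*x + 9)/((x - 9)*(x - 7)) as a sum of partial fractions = -15/(x - 7) + 18/(x - 9)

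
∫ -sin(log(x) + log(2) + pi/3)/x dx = cos(log(2*x) + pi/3) + C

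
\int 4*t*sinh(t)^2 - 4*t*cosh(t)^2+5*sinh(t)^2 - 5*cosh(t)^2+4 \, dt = -2*t^2 - t + C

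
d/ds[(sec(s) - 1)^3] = 3*(cos(s) - 1)^2*sin(s)/cos(s)^4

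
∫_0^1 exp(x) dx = -1 + E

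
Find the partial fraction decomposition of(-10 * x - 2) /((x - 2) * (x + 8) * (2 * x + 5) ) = -92/(99*(2*x + 5)) + 39/(55*(x + 8)) - 11/(45*(x - 2))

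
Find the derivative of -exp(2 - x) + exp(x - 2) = (exp(2*x - 4) + 1)*exp(2 - x)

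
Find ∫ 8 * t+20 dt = 4*t^2 + 20*t + C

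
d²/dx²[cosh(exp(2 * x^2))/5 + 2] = 4*(4*x^2*exp(2*x^2)*cosh(exp(2*x^2)) + 4*x^2*sinh(exp(2*x^2)) + sinh(exp(2*x^2)))*exp(2*x^2)/5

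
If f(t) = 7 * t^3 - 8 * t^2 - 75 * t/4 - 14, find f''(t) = 42*t - 16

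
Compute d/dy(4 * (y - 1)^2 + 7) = 8*y - 8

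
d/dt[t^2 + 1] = 2*t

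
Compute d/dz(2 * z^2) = 4*z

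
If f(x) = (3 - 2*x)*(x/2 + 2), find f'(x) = -2*x - 5/2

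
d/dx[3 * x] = 3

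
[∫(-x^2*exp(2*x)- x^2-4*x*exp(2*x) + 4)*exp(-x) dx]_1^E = (-exp(-E) + exp(E))*(-exp(2) - 2*E + 2) - exp(-1) + E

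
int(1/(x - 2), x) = log(4 - 2*x) + C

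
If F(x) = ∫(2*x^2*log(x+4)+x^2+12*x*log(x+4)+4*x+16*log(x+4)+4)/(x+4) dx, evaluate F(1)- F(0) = -8*log(2) + 9*log(5)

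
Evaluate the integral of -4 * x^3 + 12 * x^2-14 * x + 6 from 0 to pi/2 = -3*pi^2/4 - (-pi + pi^2/4)^2 + 3*pi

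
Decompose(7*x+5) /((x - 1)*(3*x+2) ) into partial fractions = -1/(5*(3*x + 2)) + 12/(5*(x - 1))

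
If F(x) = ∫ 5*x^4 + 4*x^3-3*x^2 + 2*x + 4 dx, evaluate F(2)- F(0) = 52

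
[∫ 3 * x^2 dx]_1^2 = 7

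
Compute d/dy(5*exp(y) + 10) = 5*exp(y)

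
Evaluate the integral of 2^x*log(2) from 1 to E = -2 + 2^E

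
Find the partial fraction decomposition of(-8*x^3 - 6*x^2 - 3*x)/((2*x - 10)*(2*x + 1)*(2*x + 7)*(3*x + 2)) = 23/(289*(3*x + 2)) - 280/(867*(2*x + 7)) - 1/(33*(2*x + 1)) - 1165/(6358*(x - 5))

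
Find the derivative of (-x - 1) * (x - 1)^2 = -3*x^2 + 2*x + 1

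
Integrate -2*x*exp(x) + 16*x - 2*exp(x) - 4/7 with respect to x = 2*x*(28*x - 7*exp(x) - 2)/7 + C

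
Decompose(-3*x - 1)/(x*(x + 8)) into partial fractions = -23/(8*(x + 8)) - 1/(8*x)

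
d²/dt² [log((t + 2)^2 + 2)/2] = (-t^2 - 4*t - 2)/(t^4 + 8*t^3 + 28*t^2 + 48*t + 36)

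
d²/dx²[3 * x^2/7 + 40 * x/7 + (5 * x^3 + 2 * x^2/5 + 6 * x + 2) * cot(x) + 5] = 10*x^3*cot(x)^3 + 10*x^3*cot(x) + 4*x^2*cot(x)^3/5 - 30*x^2*cot(x)^2 + 4*x^2*cot(x)/5 - 30*x^2 + 12*x*cot(x)^3 - 8*x*cot(x)^2/5 + 42*x*cot(x) - 8*x/5 + 4*cot(x)^3 - 12*cot(x)^2 + 24*cot(x)/5 - 78/7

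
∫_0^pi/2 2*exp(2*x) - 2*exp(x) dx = (-1 + exp(pi/2))^2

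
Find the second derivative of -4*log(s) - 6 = 4/s^2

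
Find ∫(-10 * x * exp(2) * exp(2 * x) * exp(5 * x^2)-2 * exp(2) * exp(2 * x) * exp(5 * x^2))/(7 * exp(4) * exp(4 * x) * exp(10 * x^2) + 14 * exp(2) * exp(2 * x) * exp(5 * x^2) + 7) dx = (-14*exp(5*x^2 + 2*x + 2) - 13)/(7*(exp(5*x^2 + 2*x + 2) + 1)) + C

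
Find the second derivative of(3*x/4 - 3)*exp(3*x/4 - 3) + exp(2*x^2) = 16*x^2*exp(2*x^2) + 27*x*exp(3*x/4 - 3)/64 + 4*exp(2*x^2) - 9*exp(3*x/4 - 3)/16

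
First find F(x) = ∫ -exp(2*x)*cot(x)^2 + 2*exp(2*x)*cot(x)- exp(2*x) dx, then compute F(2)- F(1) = exp(4)*cot(2) - exp(2)*cot(1)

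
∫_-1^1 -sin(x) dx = 0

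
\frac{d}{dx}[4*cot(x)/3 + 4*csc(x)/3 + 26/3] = -4*(cos(x) + 1)/(3*sin(x)^2)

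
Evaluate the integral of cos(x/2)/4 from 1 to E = -sin(1/2)/2 + sin(E/2)/2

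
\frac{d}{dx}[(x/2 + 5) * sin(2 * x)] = x*cos(2*x) + sin(2*x)/2 + 10*cos(2*x)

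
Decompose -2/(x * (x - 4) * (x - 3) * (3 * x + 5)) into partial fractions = 27/(595*(3*x + 5)) + 1/(21*(x - 3)) - 1/(34*(x - 4)) - 1/(30*x)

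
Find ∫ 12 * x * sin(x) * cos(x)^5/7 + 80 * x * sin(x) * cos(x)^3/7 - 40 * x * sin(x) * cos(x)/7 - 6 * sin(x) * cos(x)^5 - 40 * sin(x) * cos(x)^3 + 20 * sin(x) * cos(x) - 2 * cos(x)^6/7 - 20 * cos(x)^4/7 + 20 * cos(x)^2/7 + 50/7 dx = (1 - 2*x/7)*(cos(x)^6 + 10*cos(x)^4 - 10*cos(x)^2 - 25) + C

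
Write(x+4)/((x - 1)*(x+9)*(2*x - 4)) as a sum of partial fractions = -1/(44*(x + 9)) - 1/(4*(x - 1)) + 3/(11*(x - 2))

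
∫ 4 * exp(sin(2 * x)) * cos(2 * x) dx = 2*exp(sin(2*x)) + C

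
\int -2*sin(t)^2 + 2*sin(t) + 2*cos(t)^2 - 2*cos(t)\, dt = (sqrt(2)*sin(t + pi/4) - 1)^2 + C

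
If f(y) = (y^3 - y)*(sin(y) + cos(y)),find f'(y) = sqrt(2)*(y^3*cos(y + pi/4) + 3*y^2*sin(y + pi/4) - y*cos(y + pi/4) - sin(y + pi/4))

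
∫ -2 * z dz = -z^2 + C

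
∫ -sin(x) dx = cos(x) + C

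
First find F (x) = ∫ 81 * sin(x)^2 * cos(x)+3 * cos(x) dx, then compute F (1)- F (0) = 3*sin(1) + 27*sin(1)^3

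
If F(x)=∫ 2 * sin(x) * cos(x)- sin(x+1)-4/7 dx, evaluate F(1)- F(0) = -cos(1) + cos(2)/2 - 1/14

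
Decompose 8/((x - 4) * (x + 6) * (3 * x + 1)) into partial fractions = -72/(221*(3*x + 1)) + 4/(85*(x + 6)) + 4/(65*(x - 4))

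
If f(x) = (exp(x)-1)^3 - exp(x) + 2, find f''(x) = 9*exp(3*x) - 12*exp(2*x) + 2*exp(x)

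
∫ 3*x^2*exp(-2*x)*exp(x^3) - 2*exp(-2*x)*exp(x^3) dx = exp(x*(x^2 - 2)) + C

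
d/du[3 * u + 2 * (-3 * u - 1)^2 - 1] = 36*u + 15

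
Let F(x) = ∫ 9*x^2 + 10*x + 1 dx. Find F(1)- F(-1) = 8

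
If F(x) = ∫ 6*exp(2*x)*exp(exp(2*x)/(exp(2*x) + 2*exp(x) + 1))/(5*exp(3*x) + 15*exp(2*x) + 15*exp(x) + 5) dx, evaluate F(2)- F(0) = -3*exp(1/4)/5 + 3*exp(exp(4)/(1 + exp(2))^2)/5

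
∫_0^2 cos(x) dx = sin(2)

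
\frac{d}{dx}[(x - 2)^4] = 4*x^3 - 24*x^2 + 48*x - 32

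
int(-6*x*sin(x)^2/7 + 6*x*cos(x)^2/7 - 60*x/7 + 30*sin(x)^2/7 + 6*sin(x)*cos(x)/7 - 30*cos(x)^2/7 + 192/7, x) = 3*(x - 5)*(-10*x + sin(2*x) + 14)/7 + C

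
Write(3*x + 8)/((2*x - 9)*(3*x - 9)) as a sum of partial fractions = 43/(9*(2*x - 9)) - 17/(9*(x - 3))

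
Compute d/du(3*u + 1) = 3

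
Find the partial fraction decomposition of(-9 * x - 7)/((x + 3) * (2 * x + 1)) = -1/(2*x + 1) - 4/(x + 3)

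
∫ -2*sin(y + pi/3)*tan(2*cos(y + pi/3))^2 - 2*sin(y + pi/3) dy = tan(2*cos(y + pi/3)) + C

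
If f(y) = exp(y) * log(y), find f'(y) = (y*exp(y)*log(y) + exp(y))/y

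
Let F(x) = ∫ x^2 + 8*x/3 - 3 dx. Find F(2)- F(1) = 10/3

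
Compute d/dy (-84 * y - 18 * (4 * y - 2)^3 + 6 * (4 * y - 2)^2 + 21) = -3456*y^2 + 3648*y - 1044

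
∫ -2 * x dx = -x^2 + C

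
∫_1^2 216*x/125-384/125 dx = -12/25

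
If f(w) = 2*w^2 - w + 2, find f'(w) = 4*w - 1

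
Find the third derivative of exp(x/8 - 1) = exp(x/8 - 1)/512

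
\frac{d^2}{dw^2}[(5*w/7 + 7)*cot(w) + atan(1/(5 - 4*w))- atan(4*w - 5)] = 2*(5*w*cos(w)/(7*sin(w)) - 5/7 + 7*cos(w)/sin(w))/sin(w)^2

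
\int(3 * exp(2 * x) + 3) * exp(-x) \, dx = 6*sinh(x) + C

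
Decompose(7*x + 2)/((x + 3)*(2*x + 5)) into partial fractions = -31/(2*x + 5) + 19/(x + 3)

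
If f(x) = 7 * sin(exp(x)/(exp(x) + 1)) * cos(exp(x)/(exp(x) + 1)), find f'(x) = 7*exp(x)*cos(2*exp(x)/(exp(x) + 1))/(exp(2*x) + 2*exp(x) + 1)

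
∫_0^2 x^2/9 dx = 8/27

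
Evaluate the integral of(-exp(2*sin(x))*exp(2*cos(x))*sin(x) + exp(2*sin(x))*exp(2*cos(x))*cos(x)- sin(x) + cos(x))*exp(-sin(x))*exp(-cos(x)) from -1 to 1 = -exp(-sin(1) + cos(1)) - exp(-sin(1) - cos(1)) + exp(-cos(1) + sin(1)) + exp(cos(1) + sin(1))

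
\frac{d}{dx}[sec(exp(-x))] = -exp(-x)*tan(exp(-x))*sec(exp(-x))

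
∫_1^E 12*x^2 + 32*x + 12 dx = -32 + 4*E*(-1 + (2 + E)^2)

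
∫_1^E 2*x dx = -1 + exp(2)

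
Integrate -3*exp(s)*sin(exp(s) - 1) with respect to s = 3*cos(exp(s) - 1) + C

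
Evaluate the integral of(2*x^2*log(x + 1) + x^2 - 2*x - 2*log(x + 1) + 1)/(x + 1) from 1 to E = (-1 + E)^2*log(1 + E)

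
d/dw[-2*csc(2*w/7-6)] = 4*cot(2*w/7 - 6)*csc(2*w/7 - 6)/7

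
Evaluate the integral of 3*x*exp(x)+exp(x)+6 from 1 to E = -E - 2 + (-2 + 3*E)*(2 + exp(E))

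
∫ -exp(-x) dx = exp(-x) + C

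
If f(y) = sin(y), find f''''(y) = sin(y)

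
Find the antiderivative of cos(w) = sin(w) + C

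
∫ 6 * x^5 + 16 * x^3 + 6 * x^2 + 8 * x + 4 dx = x^6 + 4*x^4 + 2*x^3 + 4*x^2 + 4*x + C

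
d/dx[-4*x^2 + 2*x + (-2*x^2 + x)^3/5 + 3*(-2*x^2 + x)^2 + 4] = -48*x^5/5 + 12*x^4 + 216*x^3/5 - 177*x^2/5 - 2*x + 2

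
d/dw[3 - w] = -1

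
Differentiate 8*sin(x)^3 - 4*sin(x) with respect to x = 2*cos(x) - 6*cos(3*x)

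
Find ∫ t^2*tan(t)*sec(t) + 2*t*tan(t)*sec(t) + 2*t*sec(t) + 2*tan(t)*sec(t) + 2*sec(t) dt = ((t + 1)^2 + 1)*sec(t) + C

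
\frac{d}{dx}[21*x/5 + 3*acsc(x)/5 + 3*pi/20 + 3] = (21*x^2*sqrt(1 - 1/x^2) - 3)/(5*x^2*sqrt(1 - 1/x^2))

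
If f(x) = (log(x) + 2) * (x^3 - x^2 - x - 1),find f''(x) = (6*x^3*log(x) + 17*x^3 - 2*x^2*log(x) - 7*x^2 - x + 1)/x^2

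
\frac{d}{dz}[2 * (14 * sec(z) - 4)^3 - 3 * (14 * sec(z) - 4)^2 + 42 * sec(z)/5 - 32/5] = 42*(201/5 - 252/cos(z) + 392/cos(z)^2)*sin(z)/cos(z)^2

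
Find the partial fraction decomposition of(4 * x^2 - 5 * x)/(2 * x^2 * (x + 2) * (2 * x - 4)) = -13/(32*(x + 2)) + 3/(32*(x - 2)) + 5/(16*x)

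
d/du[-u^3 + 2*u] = 2 - 3*u^2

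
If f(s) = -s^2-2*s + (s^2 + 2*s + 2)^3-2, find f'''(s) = 120*s^3 + 360*s^2 + 432*s + 192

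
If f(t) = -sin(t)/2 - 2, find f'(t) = -cos(t)/2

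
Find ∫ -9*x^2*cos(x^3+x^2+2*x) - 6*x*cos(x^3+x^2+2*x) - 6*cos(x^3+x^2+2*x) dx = -3*sin(x*(x^2 + x + 2)) + C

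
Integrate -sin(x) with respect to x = cos(x) + C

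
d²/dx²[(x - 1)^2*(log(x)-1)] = (2*x^2*log(x) + x^2 - 2*x - 1)/x^2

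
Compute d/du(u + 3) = 1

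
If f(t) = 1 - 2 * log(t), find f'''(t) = -4/t^3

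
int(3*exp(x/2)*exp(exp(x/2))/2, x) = 3*exp(exp(x/2)) + C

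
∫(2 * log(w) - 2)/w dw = (log(w) - 1)^2 + C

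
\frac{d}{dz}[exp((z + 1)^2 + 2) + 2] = 2*z*exp(z^2 + 2*z + 3) + 2*exp(z^2 + 2*z + 3)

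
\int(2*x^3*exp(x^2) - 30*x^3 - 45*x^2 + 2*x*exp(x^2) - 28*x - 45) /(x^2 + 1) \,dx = -15*(x + 1)*(x + 2) + exp(x^2) + log(x^2 + 1) + C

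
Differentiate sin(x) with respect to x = cos(x)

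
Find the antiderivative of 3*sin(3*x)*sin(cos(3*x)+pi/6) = cos(cos(3*x) + pi/6) + C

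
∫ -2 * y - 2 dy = -y^2 - 2*y + C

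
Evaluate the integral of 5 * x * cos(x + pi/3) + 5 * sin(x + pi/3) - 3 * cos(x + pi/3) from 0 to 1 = 2*sin(1 + pi/3) + 3*sqrt(3)/2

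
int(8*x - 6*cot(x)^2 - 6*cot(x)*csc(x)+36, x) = 4*x^2 + 42*x + 6*cot(x) + 6*csc(x) + C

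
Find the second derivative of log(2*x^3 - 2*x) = (-3*x^4 - 1)/(x^6 - 2*x^4 + x^2)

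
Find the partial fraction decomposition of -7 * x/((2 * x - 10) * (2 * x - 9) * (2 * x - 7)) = -49/(12*(2*x - 7)) + 63/(4*(2*x - 9)) - 35/(6*(x - 5))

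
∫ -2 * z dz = -z^2 + C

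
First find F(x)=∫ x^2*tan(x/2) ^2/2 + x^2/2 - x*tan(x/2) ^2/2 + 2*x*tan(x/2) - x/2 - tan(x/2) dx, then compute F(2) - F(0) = 2*tan(1)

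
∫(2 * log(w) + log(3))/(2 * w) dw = log(w)*log(3*w)/2 + C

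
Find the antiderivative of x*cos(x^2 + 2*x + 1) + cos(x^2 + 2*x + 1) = sin((x + 1)^2)/2 + C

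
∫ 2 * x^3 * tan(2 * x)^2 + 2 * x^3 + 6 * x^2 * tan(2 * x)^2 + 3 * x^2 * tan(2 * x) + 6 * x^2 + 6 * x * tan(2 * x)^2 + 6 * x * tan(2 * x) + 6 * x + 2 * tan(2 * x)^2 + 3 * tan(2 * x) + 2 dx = (x + 1)^3*tan(2*x) + C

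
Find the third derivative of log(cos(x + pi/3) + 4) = (14*sin(x + pi/3) - 2*cos(2*x + pi/6))/(cos(x + pi/3) + 4)^3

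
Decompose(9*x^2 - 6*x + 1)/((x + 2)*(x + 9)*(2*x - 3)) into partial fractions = 1/(3*(2*x - 3)) + 16/(3*(x + 9)) - 1/(x + 2)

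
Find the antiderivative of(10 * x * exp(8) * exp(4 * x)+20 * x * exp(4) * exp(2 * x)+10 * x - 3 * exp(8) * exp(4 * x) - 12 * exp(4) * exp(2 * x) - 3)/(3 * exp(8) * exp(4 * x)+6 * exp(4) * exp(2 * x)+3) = (x*(5*x - 3)*(exp(2*x + 4) + 1) + 3)/(3*(exp(2*x + 4) + 1)) + C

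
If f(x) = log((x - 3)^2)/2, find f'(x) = 1/(x - 3)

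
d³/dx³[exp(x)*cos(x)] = -2*sqrt(2)*exp(x)*sin(x + pi/4)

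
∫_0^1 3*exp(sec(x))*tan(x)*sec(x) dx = -3*E + 3*exp(sec(1))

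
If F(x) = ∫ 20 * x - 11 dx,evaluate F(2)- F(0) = 18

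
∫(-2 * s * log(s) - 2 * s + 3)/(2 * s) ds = (3 - 2*s)*log(s)/2 + C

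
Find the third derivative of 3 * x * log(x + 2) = (-3*x - 18)/(x^3 + 6*x^2 + 12*x + 8)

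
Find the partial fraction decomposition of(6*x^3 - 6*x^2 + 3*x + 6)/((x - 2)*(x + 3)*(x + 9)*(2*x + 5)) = 118/(13*(2*x + 5)) + 1627/(286*(x + 9)) - 73/(10*(x + 3)) + 4/(55*(x - 2))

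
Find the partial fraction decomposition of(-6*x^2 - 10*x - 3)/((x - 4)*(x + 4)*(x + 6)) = -159/(20*(x + 6)) + 59/(16*(x + 4)) - 139/(80*(x - 4))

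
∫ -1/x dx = -log(x) + C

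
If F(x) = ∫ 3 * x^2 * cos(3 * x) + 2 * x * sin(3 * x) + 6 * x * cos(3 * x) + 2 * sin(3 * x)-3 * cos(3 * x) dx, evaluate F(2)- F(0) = 7*sin(6)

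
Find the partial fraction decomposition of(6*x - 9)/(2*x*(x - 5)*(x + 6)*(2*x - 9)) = -8/(21*(2*x - 9)) + 5/(308*(x + 6)) + 21/(110*(x - 5)) - 1/(60*x)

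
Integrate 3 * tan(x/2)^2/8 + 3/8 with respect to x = 3*tan(x/2)/4 + C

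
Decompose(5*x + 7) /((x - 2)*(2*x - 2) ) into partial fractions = -6/(x - 1) + 17/(2*(x - 2))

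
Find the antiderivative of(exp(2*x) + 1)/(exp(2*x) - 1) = log(2*sinh(x)) + C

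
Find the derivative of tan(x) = cos(x)^(-2)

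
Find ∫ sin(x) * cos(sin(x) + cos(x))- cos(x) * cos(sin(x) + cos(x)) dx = -sin(sqrt(2)*sin(x + pi/4)) + C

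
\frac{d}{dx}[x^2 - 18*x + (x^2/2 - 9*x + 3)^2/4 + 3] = x^3/4 - 27*x^2/4 + 44*x - 63/2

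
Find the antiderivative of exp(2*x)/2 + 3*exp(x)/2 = (exp(x) + 6)*exp(x)/4 + C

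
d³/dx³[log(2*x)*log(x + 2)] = (2*x^3*log(x) + 2*x^3*log(x + 2) - 6*x^3 + 2*x^3*log(2) + 12*x^2*log(x + 2) - 18*x^2 + 24*x*log(x + 2) - 12*x + 16*log(x + 2))/(x^6 + 6*x^5 + 12*x^4 + 8*x^3)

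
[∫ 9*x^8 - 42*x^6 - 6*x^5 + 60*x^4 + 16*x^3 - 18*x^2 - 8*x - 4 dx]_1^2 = 60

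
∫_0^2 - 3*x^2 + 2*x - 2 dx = -8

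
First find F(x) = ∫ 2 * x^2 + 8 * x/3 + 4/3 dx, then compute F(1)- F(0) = 10/3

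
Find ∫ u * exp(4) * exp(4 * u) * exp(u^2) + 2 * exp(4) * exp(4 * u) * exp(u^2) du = exp((u + 2)^2)/2 + C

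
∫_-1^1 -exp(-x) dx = -E + exp(-1)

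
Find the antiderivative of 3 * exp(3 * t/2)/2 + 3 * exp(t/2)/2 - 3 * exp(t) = (exp(t/2) - 1)^3 + C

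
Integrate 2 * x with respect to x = x^2 + C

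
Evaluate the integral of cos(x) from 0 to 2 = sin(2)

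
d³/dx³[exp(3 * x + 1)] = 27*exp(3*x + 1)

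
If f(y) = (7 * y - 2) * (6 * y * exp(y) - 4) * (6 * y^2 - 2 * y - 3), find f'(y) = 252*y^4*exp(y) + 852*y^3*exp(y) - 570*y^2*exp(y) - 504*y^2 - 168*y*exp(y) + 208*y + 36*exp(y) + 68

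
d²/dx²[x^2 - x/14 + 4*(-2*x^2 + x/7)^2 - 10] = 192*x^2 - 96*x/7 + 106/49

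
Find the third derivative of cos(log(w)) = (-sin(log(w)) + 3*cos(log(w)))/w^3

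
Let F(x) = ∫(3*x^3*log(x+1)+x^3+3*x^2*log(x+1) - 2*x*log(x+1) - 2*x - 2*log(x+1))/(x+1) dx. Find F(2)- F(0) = 4*log(3)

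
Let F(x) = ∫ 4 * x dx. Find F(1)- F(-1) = 0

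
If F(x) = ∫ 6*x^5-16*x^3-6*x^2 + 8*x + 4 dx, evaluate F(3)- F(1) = 396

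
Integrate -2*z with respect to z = -z^2 + C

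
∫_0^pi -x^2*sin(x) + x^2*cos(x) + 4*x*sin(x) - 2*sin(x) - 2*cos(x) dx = 1 - (-1 + pi)^2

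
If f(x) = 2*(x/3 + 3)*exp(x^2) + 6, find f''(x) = 8*x^3*exp(x^2)/3 + 24*x^2*exp(x^2) + 4*x*exp(x^2) + 12*exp(x^2)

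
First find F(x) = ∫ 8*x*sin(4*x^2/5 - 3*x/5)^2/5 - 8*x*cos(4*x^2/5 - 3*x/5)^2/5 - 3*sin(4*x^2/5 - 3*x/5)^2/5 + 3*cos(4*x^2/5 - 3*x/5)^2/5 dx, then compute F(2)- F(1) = sin(2/5)/2 - sin(4)/2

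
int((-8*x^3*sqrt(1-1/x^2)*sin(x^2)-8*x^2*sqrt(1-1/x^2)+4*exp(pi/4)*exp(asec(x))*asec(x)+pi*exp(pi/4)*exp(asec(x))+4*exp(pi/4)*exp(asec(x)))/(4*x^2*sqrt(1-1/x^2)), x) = -2*x + (asec(x) + pi/4)*exp(asec(x) + pi/4) + cos(x^2) + C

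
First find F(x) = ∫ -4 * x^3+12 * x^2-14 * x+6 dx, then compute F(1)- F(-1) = 20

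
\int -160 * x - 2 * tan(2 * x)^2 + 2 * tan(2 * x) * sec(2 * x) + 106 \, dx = -80*x^2 + 108*x - tan(2*x) + sec(2*x) + C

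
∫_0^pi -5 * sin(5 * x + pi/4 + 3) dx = -2*cos(pi/4 + 3)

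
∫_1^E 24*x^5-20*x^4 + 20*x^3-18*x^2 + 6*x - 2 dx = -1 + (-exp(2) - 1 + E + 2*exp(3))^2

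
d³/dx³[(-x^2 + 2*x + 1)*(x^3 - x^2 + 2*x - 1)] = -60*x^2 + 72*x - 18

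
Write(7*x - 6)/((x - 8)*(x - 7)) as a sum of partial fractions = -43/(x - 7) + 50/(x - 8)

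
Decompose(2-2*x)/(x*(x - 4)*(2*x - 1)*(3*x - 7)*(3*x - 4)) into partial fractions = -3/(80*(3*x - 4)) + 24/(385*(3*x - 7)) - 16/(385*(2*x - 1)) - 3/(560*(x - 4)) + 1/(56*x)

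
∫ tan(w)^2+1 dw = tan(w) + C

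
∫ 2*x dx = x^2 + C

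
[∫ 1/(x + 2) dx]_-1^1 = log(3)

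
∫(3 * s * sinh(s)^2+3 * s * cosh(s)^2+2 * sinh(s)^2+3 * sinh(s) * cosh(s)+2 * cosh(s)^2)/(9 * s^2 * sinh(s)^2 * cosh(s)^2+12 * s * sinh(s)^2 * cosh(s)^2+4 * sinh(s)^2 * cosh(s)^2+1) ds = -acot((3*s/2 + 1)*sinh(2*s)) + C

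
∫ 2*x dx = x^2 + C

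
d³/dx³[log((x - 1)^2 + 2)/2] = (2*x^3 - 6*x^2 - 6*x + 10)/(x^6 - 6*x^5 + 21*x^4 - 44*x^3 + 63*x^2 - 54*x + 27)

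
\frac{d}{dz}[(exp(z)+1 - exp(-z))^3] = (3*exp(6*z) + 6*exp(5*z) - 6*exp(z) + 3)*exp(-3*z)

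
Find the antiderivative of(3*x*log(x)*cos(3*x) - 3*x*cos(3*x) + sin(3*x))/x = (log(x) - 1)*sin(3*x) + C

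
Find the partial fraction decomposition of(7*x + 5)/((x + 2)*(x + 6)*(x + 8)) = -17/(4*(x + 8)) + 37/(8*(x + 6)) - 3/(8*(x + 2))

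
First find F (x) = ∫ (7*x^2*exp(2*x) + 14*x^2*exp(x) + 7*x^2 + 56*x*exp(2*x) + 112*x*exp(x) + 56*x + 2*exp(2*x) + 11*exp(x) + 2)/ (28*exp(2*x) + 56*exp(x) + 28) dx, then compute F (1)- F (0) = E/(4*(1 + E)) + 173/168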